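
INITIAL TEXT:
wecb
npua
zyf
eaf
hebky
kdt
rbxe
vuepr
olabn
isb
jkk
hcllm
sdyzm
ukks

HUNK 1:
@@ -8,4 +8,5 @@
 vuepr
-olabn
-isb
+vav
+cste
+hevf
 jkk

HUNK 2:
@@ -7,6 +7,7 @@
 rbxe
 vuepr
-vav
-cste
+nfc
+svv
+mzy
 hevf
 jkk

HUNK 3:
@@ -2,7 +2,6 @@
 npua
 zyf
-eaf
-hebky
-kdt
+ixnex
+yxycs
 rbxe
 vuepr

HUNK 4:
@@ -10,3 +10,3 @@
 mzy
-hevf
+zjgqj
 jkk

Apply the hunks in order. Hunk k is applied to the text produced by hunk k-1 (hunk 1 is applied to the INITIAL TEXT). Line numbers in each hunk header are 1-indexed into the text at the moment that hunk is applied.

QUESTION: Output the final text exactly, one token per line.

Hunk 1: at line 8 remove [olabn,isb] add [vav,cste,hevf] -> 15 lines: wecb npua zyf eaf hebky kdt rbxe vuepr vav cste hevf jkk hcllm sdyzm ukks
Hunk 2: at line 7 remove [vav,cste] add [nfc,svv,mzy] -> 16 lines: wecb npua zyf eaf hebky kdt rbxe vuepr nfc svv mzy hevf jkk hcllm sdyzm ukks
Hunk 3: at line 2 remove [eaf,hebky,kdt] add [ixnex,yxycs] -> 15 lines: wecb npua zyf ixnex yxycs rbxe vuepr nfc svv mzy hevf jkk hcllm sdyzm ukks
Hunk 4: at line 10 remove [hevf] add [zjgqj] -> 15 lines: wecb npua zyf ixnex yxycs rbxe vuepr nfc svv mzy zjgqj jkk hcllm sdyzm ukks

Answer: wecb
npua
zyf
ixnex
yxycs
rbxe
vuepr
nfc
svv
mzy
zjgqj
jkk
hcllm
sdyzm
ukks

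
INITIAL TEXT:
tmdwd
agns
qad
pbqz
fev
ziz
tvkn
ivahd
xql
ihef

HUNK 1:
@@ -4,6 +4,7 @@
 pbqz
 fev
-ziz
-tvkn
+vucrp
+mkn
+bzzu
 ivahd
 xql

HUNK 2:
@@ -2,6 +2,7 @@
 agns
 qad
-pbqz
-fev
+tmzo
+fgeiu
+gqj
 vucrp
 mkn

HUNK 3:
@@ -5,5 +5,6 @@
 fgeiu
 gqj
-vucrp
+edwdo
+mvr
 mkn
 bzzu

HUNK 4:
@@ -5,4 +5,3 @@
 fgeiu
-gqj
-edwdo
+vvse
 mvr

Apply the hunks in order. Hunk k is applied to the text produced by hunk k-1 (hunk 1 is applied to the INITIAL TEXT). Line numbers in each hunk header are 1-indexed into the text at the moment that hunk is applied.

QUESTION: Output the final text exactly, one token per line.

Hunk 1: at line 4 remove [ziz,tvkn] add [vucrp,mkn,bzzu] -> 11 lines: tmdwd agns qad pbqz fev vucrp mkn bzzu ivahd xql ihef
Hunk 2: at line 2 remove [pbqz,fev] add [tmzo,fgeiu,gqj] -> 12 lines: tmdwd agns qad tmzo fgeiu gqj vucrp mkn bzzu ivahd xql ihef
Hunk 3: at line 5 remove [vucrp] add [edwdo,mvr] -> 13 lines: tmdwd agns qad tmzo fgeiu gqj edwdo mvr mkn bzzu ivahd xql ihef
Hunk 4: at line 5 remove [gqj,edwdo] add [vvse] -> 12 lines: tmdwd agns qad tmzo fgeiu vvse mvr mkn bzzu ivahd xql ihef

Answer: tmdwd
agns
qad
tmzo
fgeiu
vvse
mvr
mkn
bzzu
ivahd
xql
ihef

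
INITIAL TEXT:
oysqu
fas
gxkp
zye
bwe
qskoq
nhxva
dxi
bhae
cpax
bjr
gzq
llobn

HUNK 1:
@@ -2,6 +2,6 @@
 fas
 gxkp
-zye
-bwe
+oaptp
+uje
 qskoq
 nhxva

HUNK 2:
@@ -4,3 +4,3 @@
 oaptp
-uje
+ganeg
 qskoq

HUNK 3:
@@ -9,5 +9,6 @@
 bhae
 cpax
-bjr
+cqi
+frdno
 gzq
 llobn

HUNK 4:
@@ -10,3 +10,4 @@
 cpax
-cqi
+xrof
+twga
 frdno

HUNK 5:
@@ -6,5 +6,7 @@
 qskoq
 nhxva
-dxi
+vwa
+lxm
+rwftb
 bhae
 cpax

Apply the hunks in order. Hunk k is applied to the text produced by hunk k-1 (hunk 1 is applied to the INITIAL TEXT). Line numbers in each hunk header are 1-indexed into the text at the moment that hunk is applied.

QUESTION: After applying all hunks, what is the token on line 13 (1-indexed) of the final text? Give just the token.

Hunk 1: at line 2 remove [zye,bwe] add [oaptp,uje] -> 13 lines: oysqu fas gxkp oaptp uje qskoq nhxva dxi bhae cpax bjr gzq llobn
Hunk 2: at line 4 remove [uje] add [ganeg] -> 13 lines: oysqu fas gxkp oaptp ganeg qskoq nhxva dxi bhae cpax bjr gzq llobn
Hunk 3: at line 9 remove [bjr] add [cqi,frdno] -> 14 lines: oysqu fas gxkp oaptp ganeg qskoq nhxva dxi bhae cpax cqi frdno gzq llobn
Hunk 4: at line 10 remove [cqi] add [xrof,twga] -> 15 lines: oysqu fas gxkp oaptp ganeg qskoq nhxva dxi bhae cpax xrof twga frdno gzq llobn
Hunk 5: at line 6 remove [dxi] add [vwa,lxm,rwftb] -> 17 lines: oysqu fas gxkp oaptp ganeg qskoq nhxva vwa lxm rwftb bhae cpax xrof twga frdno gzq llobn
Final line 13: xrof

Answer: xrof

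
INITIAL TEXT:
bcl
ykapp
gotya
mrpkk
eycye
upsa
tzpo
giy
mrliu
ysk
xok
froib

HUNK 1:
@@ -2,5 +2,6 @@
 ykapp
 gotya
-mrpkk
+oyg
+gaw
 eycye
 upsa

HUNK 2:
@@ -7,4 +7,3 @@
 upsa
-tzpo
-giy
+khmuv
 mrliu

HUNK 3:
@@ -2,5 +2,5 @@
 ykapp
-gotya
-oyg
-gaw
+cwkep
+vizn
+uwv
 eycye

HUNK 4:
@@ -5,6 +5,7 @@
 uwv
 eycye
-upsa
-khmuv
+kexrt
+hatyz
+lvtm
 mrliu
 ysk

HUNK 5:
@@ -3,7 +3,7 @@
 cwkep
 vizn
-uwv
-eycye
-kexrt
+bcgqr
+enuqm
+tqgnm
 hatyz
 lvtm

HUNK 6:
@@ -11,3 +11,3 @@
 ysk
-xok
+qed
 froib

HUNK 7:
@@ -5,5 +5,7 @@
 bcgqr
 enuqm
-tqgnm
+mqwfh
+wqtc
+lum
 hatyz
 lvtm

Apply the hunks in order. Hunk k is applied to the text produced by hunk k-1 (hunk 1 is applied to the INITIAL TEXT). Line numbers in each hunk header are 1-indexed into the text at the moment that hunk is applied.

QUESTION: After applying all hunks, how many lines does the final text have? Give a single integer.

Hunk 1: at line 2 remove [mrpkk] add [oyg,gaw] -> 13 lines: bcl ykapp gotya oyg gaw eycye upsa tzpo giy mrliu ysk xok froib
Hunk 2: at line 7 remove [tzpo,giy] add [khmuv] -> 12 lines: bcl ykapp gotya oyg gaw eycye upsa khmuv mrliu ysk xok froib
Hunk 3: at line 2 remove [gotya,oyg,gaw] add [cwkep,vizn,uwv] -> 12 lines: bcl ykapp cwkep vizn uwv eycye upsa khmuv mrliu ysk xok froib
Hunk 4: at line 5 remove [upsa,khmuv] add [kexrt,hatyz,lvtm] -> 13 lines: bcl ykapp cwkep vizn uwv eycye kexrt hatyz lvtm mrliu ysk xok froib
Hunk 5: at line 3 remove [uwv,eycye,kexrt] add [bcgqr,enuqm,tqgnm] -> 13 lines: bcl ykapp cwkep vizn bcgqr enuqm tqgnm hatyz lvtm mrliu ysk xok froib
Hunk 6: at line 11 remove [xok] add [qed] -> 13 lines: bcl ykapp cwkep vizn bcgqr enuqm tqgnm hatyz lvtm mrliu ysk qed froib
Hunk 7: at line 5 remove [tqgnm] add [mqwfh,wqtc,lum] -> 15 lines: bcl ykapp cwkep vizn bcgqr enuqm mqwfh wqtc lum hatyz lvtm mrliu ysk qed froib
Final line count: 15

Answer: 15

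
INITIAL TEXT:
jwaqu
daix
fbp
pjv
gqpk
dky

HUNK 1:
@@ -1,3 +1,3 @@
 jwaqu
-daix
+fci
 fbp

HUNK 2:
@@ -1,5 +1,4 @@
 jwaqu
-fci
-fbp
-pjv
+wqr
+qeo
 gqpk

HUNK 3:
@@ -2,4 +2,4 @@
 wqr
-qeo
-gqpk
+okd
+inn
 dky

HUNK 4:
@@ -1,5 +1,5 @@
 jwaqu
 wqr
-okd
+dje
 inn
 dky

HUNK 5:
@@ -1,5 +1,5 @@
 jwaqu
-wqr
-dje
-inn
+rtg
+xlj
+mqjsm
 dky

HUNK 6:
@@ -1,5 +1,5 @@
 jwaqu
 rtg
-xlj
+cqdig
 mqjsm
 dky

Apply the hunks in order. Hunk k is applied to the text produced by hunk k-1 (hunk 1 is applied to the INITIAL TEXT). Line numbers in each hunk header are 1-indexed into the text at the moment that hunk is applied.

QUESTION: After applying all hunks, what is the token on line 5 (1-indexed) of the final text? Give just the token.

Answer: dky

Derivation:
Hunk 1: at line 1 remove [daix] add [fci] -> 6 lines: jwaqu fci fbp pjv gqpk dky
Hunk 2: at line 1 remove [fci,fbp,pjv] add [wqr,qeo] -> 5 lines: jwaqu wqr qeo gqpk dky
Hunk 3: at line 2 remove [qeo,gqpk] add [okd,inn] -> 5 lines: jwaqu wqr okd inn dky
Hunk 4: at line 1 remove [okd] add [dje] -> 5 lines: jwaqu wqr dje inn dky
Hunk 5: at line 1 remove [wqr,dje,inn] add [rtg,xlj,mqjsm] -> 5 lines: jwaqu rtg xlj mqjsm dky
Hunk 6: at line 1 remove [xlj] add [cqdig] -> 5 lines: jwaqu rtg cqdig mqjsm dky
Final line 5: dky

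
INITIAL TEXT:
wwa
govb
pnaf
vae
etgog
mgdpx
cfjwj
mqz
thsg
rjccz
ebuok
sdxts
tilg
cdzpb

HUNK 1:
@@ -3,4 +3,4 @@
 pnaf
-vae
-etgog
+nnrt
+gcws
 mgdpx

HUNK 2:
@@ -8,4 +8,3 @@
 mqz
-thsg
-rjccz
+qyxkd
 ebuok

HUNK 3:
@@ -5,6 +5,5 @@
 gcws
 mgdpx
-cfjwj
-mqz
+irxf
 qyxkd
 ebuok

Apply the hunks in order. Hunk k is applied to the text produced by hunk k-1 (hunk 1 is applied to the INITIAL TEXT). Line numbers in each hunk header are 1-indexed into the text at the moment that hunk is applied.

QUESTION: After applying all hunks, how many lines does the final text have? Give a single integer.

Answer: 12

Derivation:
Hunk 1: at line 3 remove [vae,etgog] add [nnrt,gcws] -> 14 lines: wwa govb pnaf nnrt gcws mgdpx cfjwj mqz thsg rjccz ebuok sdxts tilg cdzpb
Hunk 2: at line 8 remove [thsg,rjccz] add [qyxkd] -> 13 lines: wwa govb pnaf nnrt gcws mgdpx cfjwj mqz qyxkd ebuok sdxts tilg cdzpb
Hunk 3: at line 5 remove [cfjwj,mqz] add [irxf] -> 12 lines: wwa govb pnaf nnrt gcws mgdpx irxf qyxkd ebuok sdxts tilg cdzpb
Final line count: 12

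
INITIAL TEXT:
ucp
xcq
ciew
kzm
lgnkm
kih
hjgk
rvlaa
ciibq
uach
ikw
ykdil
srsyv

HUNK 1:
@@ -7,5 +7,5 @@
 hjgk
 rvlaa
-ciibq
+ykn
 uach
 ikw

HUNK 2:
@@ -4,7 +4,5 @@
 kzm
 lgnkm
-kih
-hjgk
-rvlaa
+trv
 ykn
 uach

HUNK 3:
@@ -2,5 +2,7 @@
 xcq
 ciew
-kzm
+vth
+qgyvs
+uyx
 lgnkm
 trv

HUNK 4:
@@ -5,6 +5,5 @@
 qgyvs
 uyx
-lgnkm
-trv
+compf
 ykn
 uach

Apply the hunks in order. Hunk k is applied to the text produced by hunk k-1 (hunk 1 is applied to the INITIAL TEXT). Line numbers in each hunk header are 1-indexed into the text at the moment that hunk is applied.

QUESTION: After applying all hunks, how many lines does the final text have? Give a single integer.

Answer: 12

Derivation:
Hunk 1: at line 7 remove [ciibq] add [ykn] -> 13 lines: ucp xcq ciew kzm lgnkm kih hjgk rvlaa ykn uach ikw ykdil srsyv
Hunk 2: at line 4 remove [kih,hjgk,rvlaa] add [trv] -> 11 lines: ucp xcq ciew kzm lgnkm trv ykn uach ikw ykdil srsyv
Hunk 3: at line 2 remove [kzm] add [vth,qgyvs,uyx] -> 13 lines: ucp xcq ciew vth qgyvs uyx lgnkm trv ykn uach ikw ykdil srsyv
Hunk 4: at line 5 remove [lgnkm,trv] add [compf] -> 12 lines: ucp xcq ciew vth qgyvs uyx compf ykn uach ikw ykdil srsyv
Final line count: 12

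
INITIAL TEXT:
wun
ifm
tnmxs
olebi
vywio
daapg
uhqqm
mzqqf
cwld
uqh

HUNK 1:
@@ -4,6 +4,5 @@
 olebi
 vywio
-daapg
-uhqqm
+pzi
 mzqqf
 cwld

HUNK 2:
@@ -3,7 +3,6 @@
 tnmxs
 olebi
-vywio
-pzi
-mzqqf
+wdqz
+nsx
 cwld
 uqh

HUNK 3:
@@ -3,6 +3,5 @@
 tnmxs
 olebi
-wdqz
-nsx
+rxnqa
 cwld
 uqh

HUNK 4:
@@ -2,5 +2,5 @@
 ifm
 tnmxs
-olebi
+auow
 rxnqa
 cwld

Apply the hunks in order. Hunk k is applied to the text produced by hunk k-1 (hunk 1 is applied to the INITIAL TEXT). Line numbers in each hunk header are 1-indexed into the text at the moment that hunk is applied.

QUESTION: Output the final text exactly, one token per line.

Answer: wun
ifm
tnmxs
auow
rxnqa
cwld
uqh

Derivation:
Hunk 1: at line 4 remove [daapg,uhqqm] add [pzi] -> 9 lines: wun ifm tnmxs olebi vywio pzi mzqqf cwld uqh
Hunk 2: at line 3 remove [vywio,pzi,mzqqf] add [wdqz,nsx] -> 8 lines: wun ifm tnmxs olebi wdqz nsx cwld uqh
Hunk 3: at line 3 remove [wdqz,nsx] add [rxnqa] -> 7 lines: wun ifm tnmxs olebi rxnqa cwld uqh
Hunk 4: at line 2 remove [olebi] add [auow] -> 7 lines: wun ifm tnmxs auow rxnqa cwld uqh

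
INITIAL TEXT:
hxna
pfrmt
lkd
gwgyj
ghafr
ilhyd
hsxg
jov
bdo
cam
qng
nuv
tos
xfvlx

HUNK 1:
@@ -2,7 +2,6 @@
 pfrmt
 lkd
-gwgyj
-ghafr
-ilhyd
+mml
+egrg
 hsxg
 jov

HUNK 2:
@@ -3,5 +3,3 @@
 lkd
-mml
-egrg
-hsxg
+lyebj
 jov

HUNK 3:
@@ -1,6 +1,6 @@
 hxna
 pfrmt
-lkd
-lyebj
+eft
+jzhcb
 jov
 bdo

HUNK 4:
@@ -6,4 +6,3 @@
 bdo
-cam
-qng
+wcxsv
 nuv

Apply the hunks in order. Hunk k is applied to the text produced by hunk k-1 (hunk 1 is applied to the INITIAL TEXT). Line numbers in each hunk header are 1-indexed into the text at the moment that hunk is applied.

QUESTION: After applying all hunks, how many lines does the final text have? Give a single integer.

Answer: 10

Derivation:
Hunk 1: at line 2 remove [gwgyj,ghafr,ilhyd] add [mml,egrg] -> 13 lines: hxna pfrmt lkd mml egrg hsxg jov bdo cam qng nuv tos xfvlx
Hunk 2: at line 3 remove [mml,egrg,hsxg] add [lyebj] -> 11 lines: hxna pfrmt lkd lyebj jov bdo cam qng nuv tos xfvlx
Hunk 3: at line 1 remove [lkd,lyebj] add [eft,jzhcb] -> 11 lines: hxna pfrmt eft jzhcb jov bdo cam qng nuv tos xfvlx
Hunk 4: at line 6 remove [cam,qng] add [wcxsv] -> 10 lines: hxna pfrmt eft jzhcb jov bdo wcxsv nuv tos xfvlx
Final line count: 10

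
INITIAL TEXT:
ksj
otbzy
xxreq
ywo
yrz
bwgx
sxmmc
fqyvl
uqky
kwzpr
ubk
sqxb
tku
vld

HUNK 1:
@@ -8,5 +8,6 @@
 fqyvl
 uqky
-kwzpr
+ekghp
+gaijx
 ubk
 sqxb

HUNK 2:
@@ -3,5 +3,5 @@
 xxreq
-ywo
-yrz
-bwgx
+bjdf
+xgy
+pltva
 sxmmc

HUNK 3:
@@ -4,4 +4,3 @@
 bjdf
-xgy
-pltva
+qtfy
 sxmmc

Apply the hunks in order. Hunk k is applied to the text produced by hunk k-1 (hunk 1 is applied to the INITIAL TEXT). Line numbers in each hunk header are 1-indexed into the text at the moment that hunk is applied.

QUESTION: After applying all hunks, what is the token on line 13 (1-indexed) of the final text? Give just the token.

Answer: tku

Derivation:
Hunk 1: at line 8 remove [kwzpr] add [ekghp,gaijx] -> 15 lines: ksj otbzy xxreq ywo yrz bwgx sxmmc fqyvl uqky ekghp gaijx ubk sqxb tku vld
Hunk 2: at line 3 remove [ywo,yrz,bwgx] add [bjdf,xgy,pltva] -> 15 lines: ksj otbzy xxreq bjdf xgy pltva sxmmc fqyvl uqky ekghp gaijx ubk sqxb tku vld
Hunk 3: at line 4 remove [xgy,pltva] add [qtfy] -> 14 lines: ksj otbzy xxreq bjdf qtfy sxmmc fqyvl uqky ekghp gaijx ubk sqxb tku vld
Final line 13: tku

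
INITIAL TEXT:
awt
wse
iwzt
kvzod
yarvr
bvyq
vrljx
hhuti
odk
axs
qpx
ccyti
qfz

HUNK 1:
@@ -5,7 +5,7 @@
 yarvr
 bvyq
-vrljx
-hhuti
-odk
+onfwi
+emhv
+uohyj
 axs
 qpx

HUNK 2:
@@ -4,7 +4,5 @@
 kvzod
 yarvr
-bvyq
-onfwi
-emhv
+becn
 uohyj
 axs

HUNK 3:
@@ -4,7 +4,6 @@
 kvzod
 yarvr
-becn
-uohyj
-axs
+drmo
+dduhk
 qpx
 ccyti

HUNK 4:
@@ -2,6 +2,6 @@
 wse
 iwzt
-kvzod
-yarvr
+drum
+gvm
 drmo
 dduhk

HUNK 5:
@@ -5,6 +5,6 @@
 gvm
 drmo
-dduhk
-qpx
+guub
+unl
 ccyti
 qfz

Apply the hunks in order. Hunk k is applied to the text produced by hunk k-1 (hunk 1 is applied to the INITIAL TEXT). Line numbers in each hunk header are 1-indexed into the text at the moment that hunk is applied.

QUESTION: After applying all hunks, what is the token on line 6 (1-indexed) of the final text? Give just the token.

Answer: drmo

Derivation:
Hunk 1: at line 5 remove [vrljx,hhuti,odk] add [onfwi,emhv,uohyj] -> 13 lines: awt wse iwzt kvzod yarvr bvyq onfwi emhv uohyj axs qpx ccyti qfz
Hunk 2: at line 4 remove [bvyq,onfwi,emhv] add [becn] -> 11 lines: awt wse iwzt kvzod yarvr becn uohyj axs qpx ccyti qfz
Hunk 3: at line 4 remove [becn,uohyj,axs] add [drmo,dduhk] -> 10 lines: awt wse iwzt kvzod yarvr drmo dduhk qpx ccyti qfz
Hunk 4: at line 2 remove [kvzod,yarvr] add [drum,gvm] -> 10 lines: awt wse iwzt drum gvm drmo dduhk qpx ccyti qfz
Hunk 5: at line 5 remove [dduhk,qpx] add [guub,unl] -> 10 lines: awt wse iwzt drum gvm drmo guub unl ccyti qfz
Final line 6: drmo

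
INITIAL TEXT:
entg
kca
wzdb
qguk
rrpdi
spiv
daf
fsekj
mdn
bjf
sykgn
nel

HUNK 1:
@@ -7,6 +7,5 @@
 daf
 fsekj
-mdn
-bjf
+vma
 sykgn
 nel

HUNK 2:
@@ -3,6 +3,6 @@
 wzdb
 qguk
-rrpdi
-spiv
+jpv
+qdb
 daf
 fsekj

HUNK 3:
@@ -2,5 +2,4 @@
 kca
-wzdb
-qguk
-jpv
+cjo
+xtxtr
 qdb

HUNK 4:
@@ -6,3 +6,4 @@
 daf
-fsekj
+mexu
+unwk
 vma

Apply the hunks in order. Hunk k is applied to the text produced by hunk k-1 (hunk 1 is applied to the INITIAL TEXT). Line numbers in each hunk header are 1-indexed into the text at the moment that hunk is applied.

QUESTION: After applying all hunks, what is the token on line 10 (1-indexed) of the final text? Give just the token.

Answer: sykgn

Derivation:
Hunk 1: at line 7 remove [mdn,bjf] add [vma] -> 11 lines: entg kca wzdb qguk rrpdi spiv daf fsekj vma sykgn nel
Hunk 2: at line 3 remove [rrpdi,spiv] add [jpv,qdb] -> 11 lines: entg kca wzdb qguk jpv qdb daf fsekj vma sykgn nel
Hunk 3: at line 2 remove [wzdb,qguk,jpv] add [cjo,xtxtr] -> 10 lines: entg kca cjo xtxtr qdb daf fsekj vma sykgn nel
Hunk 4: at line 6 remove [fsekj] add [mexu,unwk] -> 11 lines: entg kca cjo xtxtr qdb daf mexu unwk vma sykgn nel
Final line 10: sykgn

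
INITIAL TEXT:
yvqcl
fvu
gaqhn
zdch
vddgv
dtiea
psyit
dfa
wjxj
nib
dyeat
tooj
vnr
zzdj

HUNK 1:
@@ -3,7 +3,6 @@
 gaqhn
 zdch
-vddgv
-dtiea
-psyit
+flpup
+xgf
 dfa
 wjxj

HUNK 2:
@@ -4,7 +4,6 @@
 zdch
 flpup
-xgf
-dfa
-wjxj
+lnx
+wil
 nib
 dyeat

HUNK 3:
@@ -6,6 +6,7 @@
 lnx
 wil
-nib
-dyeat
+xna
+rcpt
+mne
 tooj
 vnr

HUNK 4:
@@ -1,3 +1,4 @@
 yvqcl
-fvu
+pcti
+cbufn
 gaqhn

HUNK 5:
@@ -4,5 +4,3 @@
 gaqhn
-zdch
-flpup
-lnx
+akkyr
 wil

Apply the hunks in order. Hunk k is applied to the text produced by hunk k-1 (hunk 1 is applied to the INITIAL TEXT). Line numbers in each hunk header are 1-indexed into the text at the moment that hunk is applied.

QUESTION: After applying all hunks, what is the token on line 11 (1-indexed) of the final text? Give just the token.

Hunk 1: at line 3 remove [vddgv,dtiea,psyit] add [flpup,xgf] -> 13 lines: yvqcl fvu gaqhn zdch flpup xgf dfa wjxj nib dyeat tooj vnr zzdj
Hunk 2: at line 4 remove [xgf,dfa,wjxj] add [lnx,wil] -> 12 lines: yvqcl fvu gaqhn zdch flpup lnx wil nib dyeat tooj vnr zzdj
Hunk 3: at line 6 remove [nib,dyeat] add [xna,rcpt,mne] -> 13 lines: yvqcl fvu gaqhn zdch flpup lnx wil xna rcpt mne tooj vnr zzdj
Hunk 4: at line 1 remove [fvu] add [pcti,cbufn] -> 14 lines: yvqcl pcti cbufn gaqhn zdch flpup lnx wil xna rcpt mne tooj vnr zzdj
Hunk 5: at line 4 remove [zdch,flpup,lnx] add [akkyr] -> 12 lines: yvqcl pcti cbufn gaqhn akkyr wil xna rcpt mne tooj vnr zzdj
Final line 11: vnr

Answer: vnr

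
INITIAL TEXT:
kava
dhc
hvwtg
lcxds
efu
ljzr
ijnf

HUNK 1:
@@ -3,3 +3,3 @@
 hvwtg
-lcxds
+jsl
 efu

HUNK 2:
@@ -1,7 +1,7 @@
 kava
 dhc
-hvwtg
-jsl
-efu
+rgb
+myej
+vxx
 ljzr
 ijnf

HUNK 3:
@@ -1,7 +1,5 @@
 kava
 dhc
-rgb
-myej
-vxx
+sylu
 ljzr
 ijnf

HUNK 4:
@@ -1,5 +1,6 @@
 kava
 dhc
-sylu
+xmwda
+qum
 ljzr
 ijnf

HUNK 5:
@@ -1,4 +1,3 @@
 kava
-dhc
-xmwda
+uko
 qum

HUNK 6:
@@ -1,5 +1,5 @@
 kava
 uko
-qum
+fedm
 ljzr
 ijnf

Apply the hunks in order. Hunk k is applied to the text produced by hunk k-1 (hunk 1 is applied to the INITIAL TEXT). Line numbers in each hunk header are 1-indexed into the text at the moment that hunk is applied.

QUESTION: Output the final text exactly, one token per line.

Hunk 1: at line 3 remove [lcxds] add [jsl] -> 7 lines: kava dhc hvwtg jsl efu ljzr ijnf
Hunk 2: at line 1 remove [hvwtg,jsl,efu] add [rgb,myej,vxx] -> 7 lines: kava dhc rgb myej vxx ljzr ijnf
Hunk 3: at line 1 remove [rgb,myej,vxx] add [sylu] -> 5 lines: kava dhc sylu ljzr ijnf
Hunk 4: at line 1 remove [sylu] add [xmwda,qum] -> 6 lines: kava dhc xmwda qum ljzr ijnf
Hunk 5: at line 1 remove [dhc,xmwda] add [uko] -> 5 lines: kava uko qum ljzr ijnf
Hunk 6: at line 1 remove [qum] add [fedm] -> 5 lines: kava uko fedm ljzr ijnf

Answer: kava
uko
fedm
ljzr
ijnf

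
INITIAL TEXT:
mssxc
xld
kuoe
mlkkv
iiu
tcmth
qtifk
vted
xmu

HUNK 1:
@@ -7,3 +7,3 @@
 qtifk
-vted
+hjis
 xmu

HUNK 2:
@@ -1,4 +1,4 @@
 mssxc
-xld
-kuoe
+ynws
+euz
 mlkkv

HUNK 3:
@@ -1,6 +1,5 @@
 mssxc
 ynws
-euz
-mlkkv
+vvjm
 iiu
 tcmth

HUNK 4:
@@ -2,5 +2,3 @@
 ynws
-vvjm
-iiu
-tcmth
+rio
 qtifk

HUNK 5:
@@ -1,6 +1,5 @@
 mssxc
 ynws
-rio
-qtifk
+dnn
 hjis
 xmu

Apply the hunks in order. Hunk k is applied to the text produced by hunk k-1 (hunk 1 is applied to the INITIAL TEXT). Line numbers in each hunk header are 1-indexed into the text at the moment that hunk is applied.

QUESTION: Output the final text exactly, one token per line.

Answer: mssxc
ynws
dnn
hjis
xmu

Derivation:
Hunk 1: at line 7 remove [vted] add [hjis] -> 9 lines: mssxc xld kuoe mlkkv iiu tcmth qtifk hjis xmu
Hunk 2: at line 1 remove [xld,kuoe] add [ynws,euz] -> 9 lines: mssxc ynws euz mlkkv iiu tcmth qtifk hjis xmu
Hunk 3: at line 1 remove [euz,mlkkv] add [vvjm] -> 8 lines: mssxc ynws vvjm iiu tcmth qtifk hjis xmu
Hunk 4: at line 2 remove [vvjm,iiu,tcmth] add [rio] -> 6 lines: mssxc ynws rio qtifk hjis xmu
Hunk 5: at line 1 remove [rio,qtifk] add [dnn] -> 5 lines: mssxc ynws dnn hjis xmu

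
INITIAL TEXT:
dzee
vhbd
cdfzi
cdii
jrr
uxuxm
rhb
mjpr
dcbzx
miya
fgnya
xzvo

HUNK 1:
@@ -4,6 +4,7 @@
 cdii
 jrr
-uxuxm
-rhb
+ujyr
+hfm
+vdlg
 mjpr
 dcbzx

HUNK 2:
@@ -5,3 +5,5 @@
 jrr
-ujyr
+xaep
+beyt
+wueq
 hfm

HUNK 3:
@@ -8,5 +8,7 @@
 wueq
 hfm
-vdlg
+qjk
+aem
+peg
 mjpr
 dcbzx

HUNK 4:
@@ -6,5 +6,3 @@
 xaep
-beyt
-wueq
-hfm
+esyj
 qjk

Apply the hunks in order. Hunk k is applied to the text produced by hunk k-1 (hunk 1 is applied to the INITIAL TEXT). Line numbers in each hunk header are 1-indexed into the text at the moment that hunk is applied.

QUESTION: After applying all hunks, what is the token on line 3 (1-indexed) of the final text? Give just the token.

Answer: cdfzi

Derivation:
Hunk 1: at line 4 remove [uxuxm,rhb] add [ujyr,hfm,vdlg] -> 13 lines: dzee vhbd cdfzi cdii jrr ujyr hfm vdlg mjpr dcbzx miya fgnya xzvo
Hunk 2: at line 5 remove [ujyr] add [xaep,beyt,wueq] -> 15 lines: dzee vhbd cdfzi cdii jrr xaep beyt wueq hfm vdlg mjpr dcbzx miya fgnya xzvo
Hunk 3: at line 8 remove [vdlg] add [qjk,aem,peg] -> 17 lines: dzee vhbd cdfzi cdii jrr xaep beyt wueq hfm qjk aem peg mjpr dcbzx miya fgnya xzvo
Hunk 4: at line 6 remove [beyt,wueq,hfm] add [esyj] -> 15 lines: dzee vhbd cdfzi cdii jrr xaep esyj qjk aem peg mjpr dcbzx miya fgnya xzvo
Final line 3: cdfzi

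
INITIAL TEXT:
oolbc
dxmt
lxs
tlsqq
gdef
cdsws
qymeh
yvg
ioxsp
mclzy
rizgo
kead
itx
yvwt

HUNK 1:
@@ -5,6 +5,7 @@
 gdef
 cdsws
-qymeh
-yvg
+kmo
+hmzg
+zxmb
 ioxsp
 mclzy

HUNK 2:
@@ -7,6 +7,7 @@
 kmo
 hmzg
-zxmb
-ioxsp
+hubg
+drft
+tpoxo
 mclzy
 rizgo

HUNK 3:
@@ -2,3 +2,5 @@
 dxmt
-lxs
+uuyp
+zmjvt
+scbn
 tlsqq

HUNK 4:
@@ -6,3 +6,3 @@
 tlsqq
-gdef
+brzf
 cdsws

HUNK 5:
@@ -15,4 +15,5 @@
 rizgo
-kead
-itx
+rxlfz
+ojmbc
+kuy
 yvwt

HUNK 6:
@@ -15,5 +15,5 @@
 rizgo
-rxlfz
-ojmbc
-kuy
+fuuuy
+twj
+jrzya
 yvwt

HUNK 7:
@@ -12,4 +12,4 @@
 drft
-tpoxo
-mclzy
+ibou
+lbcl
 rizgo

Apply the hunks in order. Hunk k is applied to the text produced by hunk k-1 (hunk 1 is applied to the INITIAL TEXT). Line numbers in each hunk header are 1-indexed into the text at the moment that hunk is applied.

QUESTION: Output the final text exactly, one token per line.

Hunk 1: at line 5 remove [qymeh,yvg] add [kmo,hmzg,zxmb] -> 15 lines: oolbc dxmt lxs tlsqq gdef cdsws kmo hmzg zxmb ioxsp mclzy rizgo kead itx yvwt
Hunk 2: at line 7 remove [zxmb,ioxsp] add [hubg,drft,tpoxo] -> 16 lines: oolbc dxmt lxs tlsqq gdef cdsws kmo hmzg hubg drft tpoxo mclzy rizgo kead itx yvwt
Hunk 3: at line 2 remove [lxs] add [uuyp,zmjvt,scbn] -> 18 lines: oolbc dxmt uuyp zmjvt scbn tlsqq gdef cdsws kmo hmzg hubg drft tpoxo mclzy rizgo kead itx yvwt
Hunk 4: at line 6 remove [gdef] add [brzf] -> 18 lines: oolbc dxmt uuyp zmjvt scbn tlsqq brzf cdsws kmo hmzg hubg drft tpoxo mclzy rizgo kead itx yvwt
Hunk 5: at line 15 remove [kead,itx] add [rxlfz,ojmbc,kuy] -> 19 lines: oolbc dxmt uuyp zmjvt scbn tlsqq brzf cdsws kmo hmzg hubg drft tpoxo mclzy rizgo rxlfz ojmbc kuy yvwt
Hunk 6: at line 15 remove [rxlfz,ojmbc,kuy] add [fuuuy,twj,jrzya] -> 19 lines: oolbc dxmt uuyp zmjvt scbn tlsqq brzf cdsws kmo hmzg hubg drft tpoxo mclzy rizgo fuuuy twj jrzya yvwt
Hunk 7: at line 12 remove [tpoxo,mclzy] add [ibou,lbcl] -> 19 lines: oolbc dxmt uuyp zmjvt scbn tlsqq brzf cdsws kmo hmzg hubg drft ibou lbcl rizgo fuuuy twj jrzya yvwt

Answer: oolbc
dxmt
uuyp
zmjvt
scbn
tlsqq
brzf
cdsws
kmo
hmzg
hubg
drft
ibou
lbcl
rizgo
fuuuy
twj
jrzya
yvwt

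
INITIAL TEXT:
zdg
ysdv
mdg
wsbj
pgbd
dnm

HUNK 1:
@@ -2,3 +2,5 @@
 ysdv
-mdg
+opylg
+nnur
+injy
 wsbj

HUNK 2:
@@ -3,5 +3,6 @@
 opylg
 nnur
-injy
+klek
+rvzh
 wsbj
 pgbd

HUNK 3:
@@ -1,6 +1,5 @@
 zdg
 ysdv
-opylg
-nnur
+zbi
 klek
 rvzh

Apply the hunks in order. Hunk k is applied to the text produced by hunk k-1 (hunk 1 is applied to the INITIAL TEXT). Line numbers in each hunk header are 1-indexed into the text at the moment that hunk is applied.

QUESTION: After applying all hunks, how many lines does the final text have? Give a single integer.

Hunk 1: at line 2 remove [mdg] add [opylg,nnur,injy] -> 8 lines: zdg ysdv opylg nnur injy wsbj pgbd dnm
Hunk 2: at line 3 remove [injy] add [klek,rvzh] -> 9 lines: zdg ysdv opylg nnur klek rvzh wsbj pgbd dnm
Hunk 3: at line 1 remove [opylg,nnur] add [zbi] -> 8 lines: zdg ysdv zbi klek rvzh wsbj pgbd dnm
Final line count: 8

Answer: 8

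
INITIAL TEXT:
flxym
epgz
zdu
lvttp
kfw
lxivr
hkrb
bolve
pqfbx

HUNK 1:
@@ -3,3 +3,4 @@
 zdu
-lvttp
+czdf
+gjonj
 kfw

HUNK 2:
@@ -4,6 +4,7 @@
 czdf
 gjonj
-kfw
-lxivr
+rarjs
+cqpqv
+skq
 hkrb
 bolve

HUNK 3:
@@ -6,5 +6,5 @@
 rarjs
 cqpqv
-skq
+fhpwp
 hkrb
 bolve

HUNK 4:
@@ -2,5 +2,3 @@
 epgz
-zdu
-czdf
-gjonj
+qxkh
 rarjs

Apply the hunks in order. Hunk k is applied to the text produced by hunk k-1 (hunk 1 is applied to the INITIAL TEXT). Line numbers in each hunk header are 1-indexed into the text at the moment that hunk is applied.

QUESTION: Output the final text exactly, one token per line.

Hunk 1: at line 3 remove [lvttp] add [czdf,gjonj] -> 10 lines: flxym epgz zdu czdf gjonj kfw lxivr hkrb bolve pqfbx
Hunk 2: at line 4 remove [kfw,lxivr] add [rarjs,cqpqv,skq] -> 11 lines: flxym epgz zdu czdf gjonj rarjs cqpqv skq hkrb bolve pqfbx
Hunk 3: at line 6 remove [skq] add [fhpwp] -> 11 lines: flxym epgz zdu czdf gjonj rarjs cqpqv fhpwp hkrb bolve pqfbx
Hunk 4: at line 2 remove [zdu,czdf,gjonj] add [qxkh] -> 9 lines: flxym epgz qxkh rarjs cqpqv fhpwp hkrb bolve pqfbx

Answer: flxym
epgz
qxkh
rarjs
cqpqv
fhpwp
hkrb
bolve
pqfbx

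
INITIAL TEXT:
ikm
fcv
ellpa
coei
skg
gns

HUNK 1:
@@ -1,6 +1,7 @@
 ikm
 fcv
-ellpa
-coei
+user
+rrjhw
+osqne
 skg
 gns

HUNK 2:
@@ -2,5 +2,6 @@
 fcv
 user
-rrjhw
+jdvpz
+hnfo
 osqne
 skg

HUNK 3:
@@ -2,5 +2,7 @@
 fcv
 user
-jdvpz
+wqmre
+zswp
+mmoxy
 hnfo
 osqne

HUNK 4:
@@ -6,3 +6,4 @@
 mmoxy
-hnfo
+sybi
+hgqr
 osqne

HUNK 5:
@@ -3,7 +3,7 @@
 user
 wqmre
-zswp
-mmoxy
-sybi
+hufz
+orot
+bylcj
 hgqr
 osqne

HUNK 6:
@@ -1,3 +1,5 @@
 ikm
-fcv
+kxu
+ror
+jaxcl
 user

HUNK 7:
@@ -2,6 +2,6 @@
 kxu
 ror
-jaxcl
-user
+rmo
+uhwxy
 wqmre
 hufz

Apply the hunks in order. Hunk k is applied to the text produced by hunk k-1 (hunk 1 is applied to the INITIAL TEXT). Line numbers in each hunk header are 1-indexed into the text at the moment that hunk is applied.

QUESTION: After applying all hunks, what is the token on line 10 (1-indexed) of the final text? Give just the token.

Hunk 1: at line 1 remove [ellpa,coei] add [user,rrjhw,osqne] -> 7 lines: ikm fcv user rrjhw osqne skg gns
Hunk 2: at line 2 remove [rrjhw] add [jdvpz,hnfo] -> 8 lines: ikm fcv user jdvpz hnfo osqne skg gns
Hunk 3: at line 2 remove [jdvpz] add [wqmre,zswp,mmoxy] -> 10 lines: ikm fcv user wqmre zswp mmoxy hnfo osqne skg gns
Hunk 4: at line 6 remove [hnfo] add [sybi,hgqr] -> 11 lines: ikm fcv user wqmre zswp mmoxy sybi hgqr osqne skg gns
Hunk 5: at line 3 remove [zswp,mmoxy,sybi] add [hufz,orot,bylcj] -> 11 lines: ikm fcv user wqmre hufz orot bylcj hgqr osqne skg gns
Hunk 6: at line 1 remove [fcv] add [kxu,ror,jaxcl] -> 13 lines: ikm kxu ror jaxcl user wqmre hufz orot bylcj hgqr osqne skg gns
Hunk 7: at line 2 remove [jaxcl,user] add [rmo,uhwxy] -> 13 lines: ikm kxu ror rmo uhwxy wqmre hufz orot bylcj hgqr osqne skg gns
Final line 10: hgqr

Answer: hgqr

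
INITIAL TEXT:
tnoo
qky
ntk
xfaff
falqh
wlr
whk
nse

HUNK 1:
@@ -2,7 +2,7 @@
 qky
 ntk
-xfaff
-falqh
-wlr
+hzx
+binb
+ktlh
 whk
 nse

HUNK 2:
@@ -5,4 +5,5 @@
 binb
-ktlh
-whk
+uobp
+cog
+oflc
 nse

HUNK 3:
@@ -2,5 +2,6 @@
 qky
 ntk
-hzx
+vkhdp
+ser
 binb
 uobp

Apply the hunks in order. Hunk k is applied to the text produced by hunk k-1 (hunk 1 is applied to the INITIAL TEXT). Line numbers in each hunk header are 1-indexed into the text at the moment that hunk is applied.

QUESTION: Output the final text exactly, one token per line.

Hunk 1: at line 2 remove [xfaff,falqh,wlr] add [hzx,binb,ktlh] -> 8 lines: tnoo qky ntk hzx binb ktlh whk nse
Hunk 2: at line 5 remove [ktlh,whk] add [uobp,cog,oflc] -> 9 lines: tnoo qky ntk hzx binb uobp cog oflc nse
Hunk 3: at line 2 remove [hzx] add [vkhdp,ser] -> 10 lines: tnoo qky ntk vkhdp ser binb uobp cog oflc nse

Answer: tnoo
qky
ntk
vkhdp
ser
binb
uobp
cog
oflc
nse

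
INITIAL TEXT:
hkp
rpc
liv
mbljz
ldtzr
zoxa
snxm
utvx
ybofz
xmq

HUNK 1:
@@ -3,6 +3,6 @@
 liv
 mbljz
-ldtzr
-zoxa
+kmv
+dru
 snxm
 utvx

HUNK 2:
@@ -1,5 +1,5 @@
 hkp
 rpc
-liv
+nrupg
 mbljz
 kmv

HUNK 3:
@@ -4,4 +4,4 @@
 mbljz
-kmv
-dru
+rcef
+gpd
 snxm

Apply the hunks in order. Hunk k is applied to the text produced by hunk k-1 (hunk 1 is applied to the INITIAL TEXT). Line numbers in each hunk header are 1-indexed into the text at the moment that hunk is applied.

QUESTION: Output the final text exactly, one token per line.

Hunk 1: at line 3 remove [ldtzr,zoxa] add [kmv,dru] -> 10 lines: hkp rpc liv mbljz kmv dru snxm utvx ybofz xmq
Hunk 2: at line 1 remove [liv] add [nrupg] -> 10 lines: hkp rpc nrupg mbljz kmv dru snxm utvx ybofz xmq
Hunk 3: at line 4 remove [kmv,dru] add [rcef,gpd] -> 10 lines: hkp rpc nrupg mbljz rcef gpd snxm utvx ybofz xmq

Answer: hkp
rpc
nrupg
mbljz
rcef
gpd
snxm
utvx
ybofz
xmq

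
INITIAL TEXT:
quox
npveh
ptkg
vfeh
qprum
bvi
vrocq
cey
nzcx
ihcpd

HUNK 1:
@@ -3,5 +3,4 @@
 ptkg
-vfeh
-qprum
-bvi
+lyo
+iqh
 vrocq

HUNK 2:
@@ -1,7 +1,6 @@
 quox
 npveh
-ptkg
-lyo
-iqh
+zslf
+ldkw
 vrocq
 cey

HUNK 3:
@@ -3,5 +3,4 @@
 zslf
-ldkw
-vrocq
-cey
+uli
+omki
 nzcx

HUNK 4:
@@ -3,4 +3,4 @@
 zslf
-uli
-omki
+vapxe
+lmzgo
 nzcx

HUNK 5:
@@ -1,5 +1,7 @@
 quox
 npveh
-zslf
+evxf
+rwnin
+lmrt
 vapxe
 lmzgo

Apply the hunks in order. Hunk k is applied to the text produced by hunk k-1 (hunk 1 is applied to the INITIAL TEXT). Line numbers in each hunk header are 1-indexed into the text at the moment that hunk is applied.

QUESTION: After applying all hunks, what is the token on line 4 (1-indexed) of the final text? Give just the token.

Answer: rwnin

Derivation:
Hunk 1: at line 3 remove [vfeh,qprum,bvi] add [lyo,iqh] -> 9 lines: quox npveh ptkg lyo iqh vrocq cey nzcx ihcpd
Hunk 2: at line 1 remove [ptkg,lyo,iqh] add [zslf,ldkw] -> 8 lines: quox npveh zslf ldkw vrocq cey nzcx ihcpd
Hunk 3: at line 3 remove [ldkw,vrocq,cey] add [uli,omki] -> 7 lines: quox npveh zslf uli omki nzcx ihcpd
Hunk 4: at line 3 remove [uli,omki] add [vapxe,lmzgo] -> 7 lines: quox npveh zslf vapxe lmzgo nzcx ihcpd
Hunk 5: at line 1 remove [zslf] add [evxf,rwnin,lmrt] -> 9 lines: quox npveh evxf rwnin lmrt vapxe lmzgo nzcx ihcpd
Final line 4: rwnin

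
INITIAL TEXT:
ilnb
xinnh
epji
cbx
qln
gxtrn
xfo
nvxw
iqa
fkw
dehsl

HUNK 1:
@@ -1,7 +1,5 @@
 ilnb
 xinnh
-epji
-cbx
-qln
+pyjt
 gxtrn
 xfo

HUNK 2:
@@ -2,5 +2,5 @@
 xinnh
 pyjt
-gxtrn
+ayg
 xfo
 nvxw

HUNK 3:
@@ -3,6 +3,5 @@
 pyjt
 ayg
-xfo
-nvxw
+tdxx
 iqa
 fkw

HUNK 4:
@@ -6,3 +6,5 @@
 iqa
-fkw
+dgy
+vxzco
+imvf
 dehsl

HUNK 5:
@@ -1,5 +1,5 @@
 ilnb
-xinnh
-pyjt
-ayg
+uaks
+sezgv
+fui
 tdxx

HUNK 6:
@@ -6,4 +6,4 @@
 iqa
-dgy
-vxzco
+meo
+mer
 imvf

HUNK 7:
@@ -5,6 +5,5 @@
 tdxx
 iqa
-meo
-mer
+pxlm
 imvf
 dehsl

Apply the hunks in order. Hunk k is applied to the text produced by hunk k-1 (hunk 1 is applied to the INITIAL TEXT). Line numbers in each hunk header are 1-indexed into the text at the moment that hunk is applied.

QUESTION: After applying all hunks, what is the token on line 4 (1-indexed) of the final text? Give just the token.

Hunk 1: at line 1 remove [epji,cbx,qln] add [pyjt] -> 9 lines: ilnb xinnh pyjt gxtrn xfo nvxw iqa fkw dehsl
Hunk 2: at line 2 remove [gxtrn] add [ayg] -> 9 lines: ilnb xinnh pyjt ayg xfo nvxw iqa fkw dehsl
Hunk 3: at line 3 remove [xfo,nvxw] add [tdxx] -> 8 lines: ilnb xinnh pyjt ayg tdxx iqa fkw dehsl
Hunk 4: at line 6 remove [fkw] add [dgy,vxzco,imvf] -> 10 lines: ilnb xinnh pyjt ayg tdxx iqa dgy vxzco imvf dehsl
Hunk 5: at line 1 remove [xinnh,pyjt,ayg] add [uaks,sezgv,fui] -> 10 lines: ilnb uaks sezgv fui tdxx iqa dgy vxzco imvf dehsl
Hunk 6: at line 6 remove [dgy,vxzco] add [meo,mer] -> 10 lines: ilnb uaks sezgv fui tdxx iqa meo mer imvf dehsl
Hunk 7: at line 5 remove [meo,mer] add [pxlm] -> 9 lines: ilnb uaks sezgv fui tdxx iqa pxlm imvf dehsl
Final line 4: fui

Answer: fui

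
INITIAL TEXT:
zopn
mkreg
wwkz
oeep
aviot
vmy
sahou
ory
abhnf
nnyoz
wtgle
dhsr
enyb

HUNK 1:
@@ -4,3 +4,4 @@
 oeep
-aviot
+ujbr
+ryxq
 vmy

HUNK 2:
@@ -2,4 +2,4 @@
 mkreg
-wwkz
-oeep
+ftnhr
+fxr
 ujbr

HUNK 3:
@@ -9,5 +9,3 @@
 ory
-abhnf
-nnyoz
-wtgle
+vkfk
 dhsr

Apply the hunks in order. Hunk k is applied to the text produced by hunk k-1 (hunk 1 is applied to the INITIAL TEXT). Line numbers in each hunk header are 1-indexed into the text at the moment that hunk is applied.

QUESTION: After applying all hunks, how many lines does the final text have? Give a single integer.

Hunk 1: at line 4 remove [aviot] add [ujbr,ryxq] -> 14 lines: zopn mkreg wwkz oeep ujbr ryxq vmy sahou ory abhnf nnyoz wtgle dhsr enyb
Hunk 2: at line 2 remove [wwkz,oeep] add [ftnhr,fxr] -> 14 lines: zopn mkreg ftnhr fxr ujbr ryxq vmy sahou ory abhnf nnyoz wtgle dhsr enyb
Hunk 3: at line 9 remove [abhnf,nnyoz,wtgle] add [vkfk] -> 12 lines: zopn mkreg ftnhr fxr ujbr ryxq vmy sahou ory vkfk dhsr enyb
Final line count: 12

Answer: 12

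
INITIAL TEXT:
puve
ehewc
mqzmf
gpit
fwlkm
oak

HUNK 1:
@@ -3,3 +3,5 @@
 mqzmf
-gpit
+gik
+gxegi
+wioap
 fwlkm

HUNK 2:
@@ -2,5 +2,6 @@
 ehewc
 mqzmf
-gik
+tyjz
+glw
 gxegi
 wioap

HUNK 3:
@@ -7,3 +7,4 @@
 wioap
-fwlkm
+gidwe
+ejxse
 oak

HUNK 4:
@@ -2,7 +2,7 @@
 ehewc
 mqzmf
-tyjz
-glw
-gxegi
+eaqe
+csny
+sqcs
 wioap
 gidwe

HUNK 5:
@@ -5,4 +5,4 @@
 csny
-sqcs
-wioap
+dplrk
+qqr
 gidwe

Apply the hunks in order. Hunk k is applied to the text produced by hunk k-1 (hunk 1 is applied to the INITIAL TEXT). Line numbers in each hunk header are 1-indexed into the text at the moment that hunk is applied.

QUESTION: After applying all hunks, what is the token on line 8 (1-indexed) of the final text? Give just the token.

Hunk 1: at line 3 remove [gpit] add [gik,gxegi,wioap] -> 8 lines: puve ehewc mqzmf gik gxegi wioap fwlkm oak
Hunk 2: at line 2 remove [gik] add [tyjz,glw] -> 9 lines: puve ehewc mqzmf tyjz glw gxegi wioap fwlkm oak
Hunk 3: at line 7 remove [fwlkm] add [gidwe,ejxse] -> 10 lines: puve ehewc mqzmf tyjz glw gxegi wioap gidwe ejxse oak
Hunk 4: at line 2 remove [tyjz,glw,gxegi] add [eaqe,csny,sqcs] -> 10 lines: puve ehewc mqzmf eaqe csny sqcs wioap gidwe ejxse oak
Hunk 5: at line 5 remove [sqcs,wioap] add [dplrk,qqr] -> 10 lines: puve ehewc mqzmf eaqe csny dplrk qqr gidwe ejxse oak
Final line 8: gidwe

Answer: gidwe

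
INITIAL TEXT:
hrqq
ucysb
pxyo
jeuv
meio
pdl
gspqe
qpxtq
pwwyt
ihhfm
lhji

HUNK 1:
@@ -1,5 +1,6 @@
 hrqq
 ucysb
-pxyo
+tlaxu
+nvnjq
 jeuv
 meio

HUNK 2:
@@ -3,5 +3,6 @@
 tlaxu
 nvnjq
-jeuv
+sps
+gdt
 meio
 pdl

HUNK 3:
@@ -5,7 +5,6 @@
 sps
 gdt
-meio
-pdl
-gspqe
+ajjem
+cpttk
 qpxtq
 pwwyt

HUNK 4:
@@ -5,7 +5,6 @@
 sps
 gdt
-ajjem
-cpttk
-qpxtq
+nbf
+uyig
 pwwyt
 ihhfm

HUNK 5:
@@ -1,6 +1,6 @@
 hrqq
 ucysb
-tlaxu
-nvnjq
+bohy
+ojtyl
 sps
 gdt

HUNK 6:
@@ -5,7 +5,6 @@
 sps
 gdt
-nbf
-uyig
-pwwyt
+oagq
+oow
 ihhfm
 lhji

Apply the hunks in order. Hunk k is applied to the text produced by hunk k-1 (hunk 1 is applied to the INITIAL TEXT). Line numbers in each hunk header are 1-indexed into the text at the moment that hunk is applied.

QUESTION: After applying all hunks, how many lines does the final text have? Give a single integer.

Hunk 1: at line 1 remove [pxyo] add [tlaxu,nvnjq] -> 12 lines: hrqq ucysb tlaxu nvnjq jeuv meio pdl gspqe qpxtq pwwyt ihhfm lhji
Hunk 2: at line 3 remove [jeuv] add [sps,gdt] -> 13 lines: hrqq ucysb tlaxu nvnjq sps gdt meio pdl gspqe qpxtq pwwyt ihhfm lhji
Hunk 3: at line 5 remove [meio,pdl,gspqe] add [ajjem,cpttk] -> 12 lines: hrqq ucysb tlaxu nvnjq sps gdt ajjem cpttk qpxtq pwwyt ihhfm lhji
Hunk 4: at line 5 remove [ajjem,cpttk,qpxtq] add [nbf,uyig] -> 11 lines: hrqq ucysb tlaxu nvnjq sps gdt nbf uyig pwwyt ihhfm lhji
Hunk 5: at line 1 remove [tlaxu,nvnjq] add [bohy,ojtyl] -> 11 lines: hrqq ucysb bohy ojtyl sps gdt nbf uyig pwwyt ihhfm lhji
Hunk 6: at line 5 remove [nbf,uyig,pwwyt] add [oagq,oow] -> 10 lines: hrqq ucysb bohy ojtyl sps gdt oagq oow ihhfm lhji
Final line count: 10

Answer: 10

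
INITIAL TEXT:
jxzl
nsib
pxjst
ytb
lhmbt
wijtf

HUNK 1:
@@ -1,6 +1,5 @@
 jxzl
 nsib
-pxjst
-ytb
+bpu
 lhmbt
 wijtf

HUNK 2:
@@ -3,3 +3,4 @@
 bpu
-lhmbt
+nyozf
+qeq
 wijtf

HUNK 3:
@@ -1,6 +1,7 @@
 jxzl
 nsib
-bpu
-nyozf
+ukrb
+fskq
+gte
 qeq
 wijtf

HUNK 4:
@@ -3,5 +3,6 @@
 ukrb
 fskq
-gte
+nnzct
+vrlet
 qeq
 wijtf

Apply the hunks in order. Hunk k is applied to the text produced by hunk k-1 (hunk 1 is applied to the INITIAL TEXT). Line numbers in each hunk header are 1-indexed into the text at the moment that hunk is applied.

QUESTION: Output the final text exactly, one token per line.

Answer: jxzl
nsib
ukrb
fskq
nnzct
vrlet
qeq
wijtf

Derivation:
Hunk 1: at line 1 remove [pxjst,ytb] add [bpu] -> 5 lines: jxzl nsib bpu lhmbt wijtf
Hunk 2: at line 3 remove [lhmbt] add [nyozf,qeq] -> 6 lines: jxzl nsib bpu nyozf qeq wijtf
Hunk 3: at line 1 remove [bpu,nyozf] add [ukrb,fskq,gte] -> 7 lines: jxzl nsib ukrb fskq gte qeq wijtf
Hunk 4: at line 3 remove [gte] add [nnzct,vrlet] -> 8 lines: jxzl nsib ukrb fskq nnzct vrlet qeq wijtf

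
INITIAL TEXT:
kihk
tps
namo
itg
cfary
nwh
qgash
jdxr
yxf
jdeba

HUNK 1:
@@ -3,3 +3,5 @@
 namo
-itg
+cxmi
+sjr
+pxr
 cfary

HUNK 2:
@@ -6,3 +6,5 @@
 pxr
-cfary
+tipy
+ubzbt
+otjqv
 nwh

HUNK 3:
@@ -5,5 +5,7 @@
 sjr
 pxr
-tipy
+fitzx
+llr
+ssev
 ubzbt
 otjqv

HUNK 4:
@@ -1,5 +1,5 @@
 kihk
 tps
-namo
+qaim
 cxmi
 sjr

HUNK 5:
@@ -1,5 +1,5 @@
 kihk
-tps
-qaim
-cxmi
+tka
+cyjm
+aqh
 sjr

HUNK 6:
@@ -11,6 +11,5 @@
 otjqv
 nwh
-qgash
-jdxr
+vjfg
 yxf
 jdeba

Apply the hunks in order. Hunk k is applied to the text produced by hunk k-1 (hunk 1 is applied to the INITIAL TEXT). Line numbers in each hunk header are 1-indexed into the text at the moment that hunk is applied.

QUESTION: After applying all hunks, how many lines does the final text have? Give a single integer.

Hunk 1: at line 3 remove [itg] add [cxmi,sjr,pxr] -> 12 lines: kihk tps namo cxmi sjr pxr cfary nwh qgash jdxr yxf jdeba
Hunk 2: at line 6 remove [cfary] add [tipy,ubzbt,otjqv] -> 14 lines: kihk tps namo cxmi sjr pxr tipy ubzbt otjqv nwh qgash jdxr yxf jdeba
Hunk 3: at line 5 remove [tipy] add [fitzx,llr,ssev] -> 16 lines: kihk tps namo cxmi sjr pxr fitzx llr ssev ubzbt otjqv nwh qgash jdxr yxf jdeba
Hunk 4: at line 1 remove [namo] add [qaim] -> 16 lines: kihk tps qaim cxmi sjr pxr fitzx llr ssev ubzbt otjqv nwh qgash jdxr yxf jdeba
Hunk 5: at line 1 remove [tps,qaim,cxmi] add [tka,cyjm,aqh] -> 16 lines: kihk tka cyjm aqh sjr pxr fitzx llr ssev ubzbt otjqv nwh qgash jdxr yxf jdeba
Hunk 6: at line 11 remove [qgash,jdxr] add [vjfg] -> 15 lines: kihk tka cyjm aqh sjr pxr fitzx llr ssev ubzbt otjqv nwh vjfg yxf jdeba
Final line count: 15

Answer: 15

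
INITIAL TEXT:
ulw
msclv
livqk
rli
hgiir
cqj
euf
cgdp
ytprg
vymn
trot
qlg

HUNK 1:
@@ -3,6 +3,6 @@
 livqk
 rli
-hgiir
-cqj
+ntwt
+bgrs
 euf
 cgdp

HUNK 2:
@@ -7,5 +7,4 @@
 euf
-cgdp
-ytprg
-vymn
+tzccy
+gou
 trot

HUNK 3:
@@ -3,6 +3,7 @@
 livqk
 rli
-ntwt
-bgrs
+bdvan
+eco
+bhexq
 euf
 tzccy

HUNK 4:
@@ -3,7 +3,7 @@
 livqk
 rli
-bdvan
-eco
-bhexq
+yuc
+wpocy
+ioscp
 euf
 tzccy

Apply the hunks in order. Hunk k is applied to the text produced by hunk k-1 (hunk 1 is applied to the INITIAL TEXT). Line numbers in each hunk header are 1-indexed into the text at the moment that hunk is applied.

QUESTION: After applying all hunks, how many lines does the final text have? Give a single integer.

Answer: 12

Derivation:
Hunk 1: at line 3 remove [hgiir,cqj] add [ntwt,bgrs] -> 12 lines: ulw msclv livqk rli ntwt bgrs euf cgdp ytprg vymn trot qlg
Hunk 2: at line 7 remove [cgdp,ytprg,vymn] add [tzccy,gou] -> 11 lines: ulw msclv livqk rli ntwt bgrs euf tzccy gou trot qlg
Hunk 3: at line 3 remove [ntwt,bgrs] add [bdvan,eco,bhexq] -> 12 lines: ulw msclv livqk rli bdvan eco bhexq euf tzccy gou trot qlg
Hunk 4: at line 3 remove [bdvan,eco,bhexq] add [yuc,wpocy,ioscp] -> 12 lines: ulw msclv livqk rli yuc wpocy ioscp euf tzccy gou trot qlg
Final line count: 12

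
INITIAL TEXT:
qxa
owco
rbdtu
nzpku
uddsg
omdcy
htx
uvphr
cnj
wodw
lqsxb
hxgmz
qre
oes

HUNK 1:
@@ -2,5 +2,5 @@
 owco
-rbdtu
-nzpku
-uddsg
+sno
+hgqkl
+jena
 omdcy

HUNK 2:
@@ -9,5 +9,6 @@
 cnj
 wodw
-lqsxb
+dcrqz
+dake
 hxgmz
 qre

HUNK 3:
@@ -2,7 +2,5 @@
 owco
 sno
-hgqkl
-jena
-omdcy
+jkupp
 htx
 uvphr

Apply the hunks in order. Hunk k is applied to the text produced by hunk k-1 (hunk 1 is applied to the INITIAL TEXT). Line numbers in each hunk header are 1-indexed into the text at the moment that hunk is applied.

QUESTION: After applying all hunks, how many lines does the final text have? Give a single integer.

Answer: 13

Derivation:
Hunk 1: at line 2 remove [rbdtu,nzpku,uddsg] add [sno,hgqkl,jena] -> 14 lines: qxa owco sno hgqkl jena omdcy htx uvphr cnj wodw lqsxb hxgmz qre oes
Hunk 2: at line 9 remove [lqsxb] add [dcrqz,dake] -> 15 lines: qxa owco sno hgqkl jena omdcy htx uvphr cnj wodw dcrqz dake hxgmz qre oes
Hunk 3: at line 2 remove [hgqkl,jena,omdcy] add [jkupp] -> 13 lines: qxa owco sno jkupp htx uvphr cnj wodw dcrqz dake hxgmz qre oes
Final line count: 13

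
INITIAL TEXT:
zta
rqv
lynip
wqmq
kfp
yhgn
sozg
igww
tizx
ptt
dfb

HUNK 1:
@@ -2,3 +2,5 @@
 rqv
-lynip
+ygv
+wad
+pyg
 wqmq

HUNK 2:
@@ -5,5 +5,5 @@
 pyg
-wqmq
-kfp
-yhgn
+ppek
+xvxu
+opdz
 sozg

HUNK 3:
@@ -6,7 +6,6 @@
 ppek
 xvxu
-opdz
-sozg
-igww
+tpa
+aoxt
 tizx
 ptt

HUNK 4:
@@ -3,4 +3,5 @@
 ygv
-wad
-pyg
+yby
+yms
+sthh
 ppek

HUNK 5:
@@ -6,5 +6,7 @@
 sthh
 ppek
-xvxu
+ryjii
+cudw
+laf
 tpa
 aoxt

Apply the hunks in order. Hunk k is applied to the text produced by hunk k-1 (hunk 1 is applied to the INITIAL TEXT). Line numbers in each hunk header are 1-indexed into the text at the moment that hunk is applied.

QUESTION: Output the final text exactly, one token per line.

Hunk 1: at line 2 remove [lynip] add [ygv,wad,pyg] -> 13 lines: zta rqv ygv wad pyg wqmq kfp yhgn sozg igww tizx ptt dfb
Hunk 2: at line 5 remove [wqmq,kfp,yhgn] add [ppek,xvxu,opdz] -> 13 lines: zta rqv ygv wad pyg ppek xvxu opdz sozg igww tizx ptt dfb
Hunk 3: at line 6 remove [opdz,sozg,igww] add [tpa,aoxt] -> 12 lines: zta rqv ygv wad pyg ppek xvxu tpa aoxt tizx ptt dfb
Hunk 4: at line 3 remove [wad,pyg] add [yby,yms,sthh] -> 13 lines: zta rqv ygv yby yms sthh ppek xvxu tpa aoxt tizx ptt dfb
Hunk 5: at line 6 remove [xvxu] add [ryjii,cudw,laf] -> 15 lines: zta rqv ygv yby yms sthh ppek ryjii cudw laf tpa aoxt tizx ptt dfb

Answer: zta
rqv
ygv
yby
yms
sthh
ppek
ryjii
cudw
laf
tpa
aoxt
tizx
ptt
dfb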